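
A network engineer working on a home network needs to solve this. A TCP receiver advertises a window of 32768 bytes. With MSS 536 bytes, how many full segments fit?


Given: RWND = 32768 bytes, MSS = 536 bytes
Full segments = floor(RWND / MSS)
Full segments = floor(32768 / 536)
Full segments = floor(61.1343) = 61

61


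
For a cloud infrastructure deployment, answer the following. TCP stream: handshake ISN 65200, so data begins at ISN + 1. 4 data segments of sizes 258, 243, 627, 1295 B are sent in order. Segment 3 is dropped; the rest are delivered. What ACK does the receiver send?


SYN uses sequence number 65200; first data byte = ISN + 1 = 65201.
Segment 1: SEQ = 65201, len = 258 B, covers [65201, 65458]
Segment 2: SEQ = 65459, len = 243 B, covers [65459, 65701]
Segment 3: SEQ = 65702, len = 627 B, covers [65702, 66328] [LOST]
Segment 4: SEQ = 66329, len = 1295 B, covers [66329, 67623]
In-order data received: bytes [65201, 65701] (segments 1..2).
Segment 3 missing -> gap begins at byte 65702; later segments buffered out of order.
Cumulative ACK = next expected in-order byte = 65201 + 258 + 243 = 65702

65702


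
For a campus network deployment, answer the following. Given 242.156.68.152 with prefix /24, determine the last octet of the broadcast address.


Given: IP = 242.156.68.152, prefix = /24
Host bits = 32 - 24 = 8
Network last octet = 152 AND mask = 0
Host part size = 2^8 - 1 = 255
Broadcast last octet = 0 OR 255 = 255

255


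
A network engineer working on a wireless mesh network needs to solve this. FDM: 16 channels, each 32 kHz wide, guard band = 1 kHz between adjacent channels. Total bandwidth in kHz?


Given: 16 channels, 32 kHz each, guard = 1 kHz
Channel bandwidth = 16 * 32 = 512 kHz
Guard bands = 15 gaps * 1 kHz = 15 kHz
Total = 512 + 15 = 527 kHz

527


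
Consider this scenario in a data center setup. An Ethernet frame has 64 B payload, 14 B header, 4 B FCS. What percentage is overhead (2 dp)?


Given: payload = 64 B, header = 14 B, trailer = 4 B
Overhead bytes = header + trailer = 14 + 4 = 18
Total frame = payload + overhead = 64 + 18 = 82
Overhead % = 18 / 82 * 100 = 21.9512% -> 21.95% (2 dp)

21.95


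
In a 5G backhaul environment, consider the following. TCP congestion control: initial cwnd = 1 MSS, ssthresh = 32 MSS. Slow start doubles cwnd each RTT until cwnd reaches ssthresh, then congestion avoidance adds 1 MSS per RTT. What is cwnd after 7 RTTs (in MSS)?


RTT 0: cwnd = 1 MSS (initial)
RTT 1: cwnd = 2 MSS (slow start, doubled)
RTT 2: cwnd = 4 MSS (slow start, doubled)
RTT 3: cwnd = 8 MSS (slow start, doubled)
RTT 4: cwnd = 16 MSS (slow start, doubled)
RTT 5: cwnd = 32 MSS (slow start, doubled)
RTT 6: cwnd = 33 MSS (congestion avoidance, +1)
RTT 7: cwnd = 34 MSS (congestion avoidance, +1)

34


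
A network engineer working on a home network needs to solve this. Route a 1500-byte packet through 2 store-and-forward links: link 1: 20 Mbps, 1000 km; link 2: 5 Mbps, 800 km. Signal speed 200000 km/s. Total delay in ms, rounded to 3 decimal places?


Packet = 1500 bytes = 12000 bits. Store-and-forward: sum (t_trans + t_prop) per link.
Link 1: t_trans = 12000/(20*10^6) s = 0.6000 ms; t_prop = 1000/200000 s = 5.0000 ms; subtotal = 5.6000 ms
Link 2: t_trans = 12000/(5*10^6) s = 2.4000 ms; t_prop = 800/200000 s = 4.0000 ms; subtotal = 6.4000 ms
End-to-end = 5.6000 + 6.4000 = 12.0000 ms -> 12.000 ms (3 dp)

12.000


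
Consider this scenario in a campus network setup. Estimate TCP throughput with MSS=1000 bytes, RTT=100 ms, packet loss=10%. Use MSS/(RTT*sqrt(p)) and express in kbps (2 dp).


Given: MSS = 1000 bytes, RTT = 100 ms, loss = 10%
RTT in seconds = 100 / 1000 = 0.1
Loss rate = 10% = 0.1
sqrt(loss) = sqrt(0.1) = 0.316227766017
Throughput (bytes/s) = 1000 / (0.1 * 0.316227766017) = 31622.7766
Throughput (kbps) = 31622.7766 * 8 / 1000 = 252.982213 -> 252.98 kbps (2 dp)

252.98


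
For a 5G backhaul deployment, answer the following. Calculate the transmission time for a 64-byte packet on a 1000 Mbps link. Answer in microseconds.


Given: packet = 64 bytes, bandwidth = 1000 Mbps
Packet in bits = 64 * 8 = 512 bits
Bandwidth = 1000 * 10^6 = 1000000000 bps
Time = 512 / 1000000000 seconds
Time in us = 512 * 10^6 / 1000000000 = 0.512

0.512


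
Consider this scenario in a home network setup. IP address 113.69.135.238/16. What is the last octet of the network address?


Given: IP = 113.69.135.238, prefix = /16
Subnet mask = 255.255.0.0
Last octet of IP: 238
Last octet of mask: 0
Network last octet = 238 AND 0 = 0

0


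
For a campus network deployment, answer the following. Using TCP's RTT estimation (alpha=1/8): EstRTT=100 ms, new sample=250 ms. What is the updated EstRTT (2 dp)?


Given: EstRTT = 100 ms, SampleRTT = 250 ms, alpha = 1/8
New EstRTT = (1 - alpha) * EstRTT + alpha * SampleRTT
(7/8) * 100 = 87.5
(1/8) * 250 = 31.25
New EstRTT = 87.5 + 31.25 = 118.75 ms -> 118.75 ms (2 dp)

118.75


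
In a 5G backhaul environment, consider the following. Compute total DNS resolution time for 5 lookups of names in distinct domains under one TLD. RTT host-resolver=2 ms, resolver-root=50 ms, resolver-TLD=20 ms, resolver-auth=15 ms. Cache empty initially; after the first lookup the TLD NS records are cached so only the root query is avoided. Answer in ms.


Lookup 1 (cold cache): local + root + TLD + auth = 2 + 50 + 20 + 15 = 87 ms
Lookups 2..5 (TLD NS cached -> skip root; new domain -> still ask TLD and auth): local + TLD + auth = 2 + 20 + 15 = 37 ms each
Remaining 4 lookups: 4 * 37 = 148 ms
Total = 87 + 148 = 235 ms

235


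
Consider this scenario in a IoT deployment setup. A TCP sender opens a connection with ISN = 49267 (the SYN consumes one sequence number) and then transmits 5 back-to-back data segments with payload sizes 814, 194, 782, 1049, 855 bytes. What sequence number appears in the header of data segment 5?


The SYN occupies sequence number ISN = 49267, so the first data byte is ISN + 1 = 49268.
SEQ of data segment i = (ISN + 1) + sum of payload sizes of segments 1..i-1.
Segment 1: SEQ = 49268, payload = 814 bytes
Segment 2: SEQ = 50082, payload = 194 bytes
Segment 3: SEQ = 50276, payload = 782 bytes
Segment 4: SEQ = 51058, payload = 1049 bytes
Segment 5: SEQ = 52107, payload = 855 bytes
SEQ of segment 5 = 49268 + 814 + 194 + 782 + 1049 = 52107

52107


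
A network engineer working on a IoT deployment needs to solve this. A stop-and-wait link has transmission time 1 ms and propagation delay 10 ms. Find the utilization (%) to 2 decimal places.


Given: Ttrans = 1 ms, Tprop = 10 ms
RTT = 2 * Tprop = 2 * 10 = 20 ms
U = Ttrans / (Ttrans + RTT)
U = 1 / (1 + 20)
U = 1 / 21 = 0.047619
U% = 4.76%

4.76


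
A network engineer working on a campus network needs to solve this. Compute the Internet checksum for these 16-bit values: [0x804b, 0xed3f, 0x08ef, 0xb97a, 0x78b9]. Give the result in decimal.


Given words: [0x804b, 0xed3f, 0x08ef, 0xb97a, 0x78b9]
Step 1: Sum all words
Raw sum = 32843 + 60735 + 2287 + 47482 + 30905 = 174252
Step 2: Fold carry: (43180 + 2) = 43182
One's complement = ~43182 & 0xFFFF = 22353

22353


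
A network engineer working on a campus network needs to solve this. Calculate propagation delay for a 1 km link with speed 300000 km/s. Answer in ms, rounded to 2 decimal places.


Given: distance = 1 km, speed = 300000 km/s
Delay = distance / speed = 1 / 300000 seconds
Delay in ms = 1 * 1000 / 300000
Delay = 0.0033 ms
Rounded to 2 dp = 0.00 ms

0.00


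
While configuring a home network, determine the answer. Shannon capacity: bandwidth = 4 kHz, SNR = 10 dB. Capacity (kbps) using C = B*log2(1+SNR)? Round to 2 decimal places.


Given: B = 4 kHz, SNR = 10 dB
SNR linear = 10^(10/10) = 10
1 + SNR = 11
log2(11) = 3.4594316186
C = 4 * 1000 * 3.4594316186 = 13837.7265 bps
C = 13.837726 kbps -> 13.84 kbps (2 dp)

13.84


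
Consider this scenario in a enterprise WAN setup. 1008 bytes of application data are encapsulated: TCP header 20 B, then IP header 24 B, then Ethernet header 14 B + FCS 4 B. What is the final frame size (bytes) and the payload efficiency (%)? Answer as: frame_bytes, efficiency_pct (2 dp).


TCP segment = 1008 + 20 = 1028 B
IP packet = 1028 + 24 = 1052 B
Ethernet frame = 1052 + 14 + 4 = 1070 B
Efficiency = app / frame = 1008 / 1070 = 0.942056 = 94.2056% -> 94.21% (2 dp)

1070, 94.21


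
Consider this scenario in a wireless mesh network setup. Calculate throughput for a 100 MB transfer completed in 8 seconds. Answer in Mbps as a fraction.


Given: file = 100 MB, time = 8 s
File in Mb = 100 * 8 = 800 Mb
Throughput = 800 / 8 Mbps
Throughput = 100 Mbps

100


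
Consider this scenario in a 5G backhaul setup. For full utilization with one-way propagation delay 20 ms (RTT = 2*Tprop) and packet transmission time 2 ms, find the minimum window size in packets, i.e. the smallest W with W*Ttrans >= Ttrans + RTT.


Given: Ttrans = 2 ms, RTT = 40 ms (= 2 * Tprop, Tprop = 20 ms)
Time until first ACK returns = Ttrans + RTT = 2 + 40 = 42 ms
Need W * Ttrans >= Ttrans + RTT  ->  W >= (Ttrans + RTT) / Ttrans
(Ttrans + RTT) / Ttrans = 42 / 2 = 21
W_min = ceil(21) = 21

21


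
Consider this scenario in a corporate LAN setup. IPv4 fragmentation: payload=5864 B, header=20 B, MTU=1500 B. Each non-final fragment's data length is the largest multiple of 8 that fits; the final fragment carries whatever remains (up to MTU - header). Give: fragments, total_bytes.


Max data per non-final fragment = floor((MTU - header)/8)*8 = floor((1500 - 20)/8)*8 = floor(1480/8)*8 = 1480 B
Final fragment needs no 8-byte alignment: it can carry up to MTU - header = 1480 B
Non-final fragments needed = ceil((payload - 1480) / 1480) = ceil(4384/1480) = ceil(2.9622) = 3
Number of fragments = 3 + 1 = 4
Fragment sizes (data): 3 * 1480 B + 1424 B (last, 1424 <= 1480 OK)
Total bytes sent = payload + n_frags * header = 5864 + 4*20 = 5864 + 80 = 5944 B

4, 5944


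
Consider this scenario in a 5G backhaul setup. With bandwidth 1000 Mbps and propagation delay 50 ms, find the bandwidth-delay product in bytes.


Given: bandwidth = 1000 Mbps, delay = 50 ms
BDP in bits = 1000 * 10^6 * 50 / 1000
BDP in bits = 50000000
BDP in bytes = 50000000 / 8 = 6250000

6250000


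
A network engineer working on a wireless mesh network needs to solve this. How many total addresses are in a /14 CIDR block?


Given: CIDR prefix /14
Host bits = 32 - 14 = 18
Total addresses = 2^18 = 262144

262144


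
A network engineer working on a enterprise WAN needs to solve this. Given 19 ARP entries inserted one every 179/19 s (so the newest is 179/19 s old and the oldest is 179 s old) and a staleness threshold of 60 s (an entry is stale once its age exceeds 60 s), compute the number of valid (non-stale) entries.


Ages are k * 179/19 s for k = 1..19 (spacing = 9.4211 s).
Entry k is valid iff k * 179/19 <= 60 iff k <= 19 * 60 / 179 = 6.3687
n_valid = floor(6.3687) = 6
(n_stale = 19 - 6 = 13)

6


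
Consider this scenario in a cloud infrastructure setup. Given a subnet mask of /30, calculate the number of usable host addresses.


Given: subnet mask /30
Host bits = 32 - 30 = 2
Total addresses = 2^2 = 4
Usable hosts = 4 - 2 (network + broadcast) = 2

2


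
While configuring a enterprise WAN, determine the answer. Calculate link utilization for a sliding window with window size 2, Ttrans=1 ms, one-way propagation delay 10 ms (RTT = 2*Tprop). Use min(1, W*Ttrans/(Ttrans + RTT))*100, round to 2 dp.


Given: W = 2, Ttrans = 1 ms, RTT = 20 ms (= 2 * Tprop, Tprop = 10 ms)
Cycle time = Ttrans + RTT = 1 + 20 = 21 ms (first packet sent until its ACK returns)
W * Ttrans = 2 * 1 = 2 ms of sending per cycle
W * Ttrans / (Ttrans + RTT) = 2 / 21 = 0.095238
U = min(1, 0.095238) = 0.095238
U% = 9.52%

9.52


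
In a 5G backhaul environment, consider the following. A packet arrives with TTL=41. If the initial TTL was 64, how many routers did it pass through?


Given: initial TTL = 64, received TTL = 41
Hops = initial TTL - received TTL
Hops = 64 - 41 = 23

23


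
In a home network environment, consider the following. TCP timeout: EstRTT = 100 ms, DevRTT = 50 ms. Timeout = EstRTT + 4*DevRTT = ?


Given: EstRTT = 100 ms, DevRTT = 50 ms
Timeout = EstRTT + 4 * DevRTT
4 * DevRTT = 4 * 50 = 200
Timeout = 100 + 200 = 300 ms

300


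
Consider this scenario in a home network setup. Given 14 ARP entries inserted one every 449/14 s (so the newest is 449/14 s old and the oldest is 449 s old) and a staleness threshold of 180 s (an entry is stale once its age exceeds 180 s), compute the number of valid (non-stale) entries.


Ages are k * 449/14 s for k = 1..14 (spacing = 32.0714 s).
Entry k is valid iff k * 449/14 <= 180 iff k <= 14 * 180 / 449 = 5.6125
n_valid = floor(5.6125) = 5
(n_stale = 14 - 5 = 9)

5


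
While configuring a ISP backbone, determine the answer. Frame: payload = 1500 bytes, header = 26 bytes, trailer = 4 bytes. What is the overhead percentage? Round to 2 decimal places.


Given: payload = 1500 B, header = 26 B, trailer = 4 B
Overhead bytes = header + trailer = 26 + 4 = 30
Total frame = payload + overhead = 1500 + 30 = 1530
Overhead % = 30 / 1530 * 100 = 1.9608% -> 1.96% (2 dp)

1.96


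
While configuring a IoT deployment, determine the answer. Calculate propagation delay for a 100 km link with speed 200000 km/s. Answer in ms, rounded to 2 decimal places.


Given: distance = 100 km, speed = 200000 km/s
Delay = distance / speed = 100 / 200000 seconds
Delay in ms = 100 * 1000 / 200000
Delay = 0.5000 ms
Rounded to 2 dp = 0.50 ms

0.50


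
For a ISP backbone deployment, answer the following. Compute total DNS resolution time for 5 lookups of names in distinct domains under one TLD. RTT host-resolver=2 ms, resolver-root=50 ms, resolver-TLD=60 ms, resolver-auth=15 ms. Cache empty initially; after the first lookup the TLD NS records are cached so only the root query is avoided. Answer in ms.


Lookup 1 (cold cache): local + root + TLD + auth = 2 + 50 + 60 + 15 = 127 ms
Lookups 2..5 (TLD NS cached -> skip root; new domain -> still ask TLD and auth): local + TLD + auth = 2 + 60 + 15 = 77 ms each
Remaining 4 lookups: 4 * 77 = 308 ms
Total = 127 + 308 = 435 ms

435


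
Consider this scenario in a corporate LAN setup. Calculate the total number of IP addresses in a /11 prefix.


Given: CIDR prefix /11
Host bits = 32 - 11 = 21
Total addresses = 2^21 = 2097152

2097152


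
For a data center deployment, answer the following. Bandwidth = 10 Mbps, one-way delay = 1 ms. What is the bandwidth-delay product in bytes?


Given: bandwidth = 10 Mbps, delay = 1 ms
BDP in bits = 10 * 10^6 * 1 / 1000
BDP in bits = 10000
BDP in bytes = 10000 / 8 = 1250

1250


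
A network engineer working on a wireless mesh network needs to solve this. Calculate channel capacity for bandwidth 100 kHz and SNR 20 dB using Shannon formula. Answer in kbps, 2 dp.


Given: B = 100 kHz, SNR = 20 dB
SNR linear = 10^(20/10) = 100
1 + SNR = 101
log2(101) = 6.6582114828
C = 100 * 1000 * 6.6582114828 = 665821.1483 bps
C = 665.821148 kbps -> 665.82 kbps (2 dp)

665.82


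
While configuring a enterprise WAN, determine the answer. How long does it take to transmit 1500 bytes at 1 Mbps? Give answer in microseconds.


Given: packet = 1500 bytes, bandwidth = 1 Mbps
Packet in bits = 1500 * 8 = 12000 bits
Bandwidth = 1 * 10^6 = 1000000 bps
Time = 12000 / 1000000 seconds
Time in us = 12000 * 10^6 / 1000000 = 12000

12000


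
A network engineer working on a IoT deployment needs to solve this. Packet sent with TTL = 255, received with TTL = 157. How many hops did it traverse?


Given: initial TTL = 255, received TTL = 157
Hops = initial TTL - received TTL
Hops = 255 - 157 = 98

98


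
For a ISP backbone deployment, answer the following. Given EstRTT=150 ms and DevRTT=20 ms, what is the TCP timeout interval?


Given: EstRTT = 150 ms, DevRTT = 20 ms
Timeout = EstRTT + 4 * DevRTT
4 * DevRTT = 4 * 20 = 80
Timeout = 150 + 80 = 230 ms

230


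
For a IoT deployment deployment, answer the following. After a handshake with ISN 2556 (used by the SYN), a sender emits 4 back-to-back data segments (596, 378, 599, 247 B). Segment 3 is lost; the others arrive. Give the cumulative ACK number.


SYN uses sequence number 2556; first data byte = ISN + 1 = 2557.
Segment 1: SEQ = 2557, len = 596 B, covers [2557, 3152]
Segment 2: SEQ = 3153, len = 378 B, covers [3153, 3530]
Segment 3: SEQ = 3531, len = 599 B, covers [3531, 4129] [LOST]
Segment 4: SEQ = 4130, len = 247 B, covers [4130, 4376]
In-order data received: bytes [2557, 3530] (segments 1..2).
Segment 3 missing -> gap begins at byte 3531; later segments buffered out of order.
Cumulative ACK = next expected in-order byte = 2557 + 596 + 378 = 3531

3531


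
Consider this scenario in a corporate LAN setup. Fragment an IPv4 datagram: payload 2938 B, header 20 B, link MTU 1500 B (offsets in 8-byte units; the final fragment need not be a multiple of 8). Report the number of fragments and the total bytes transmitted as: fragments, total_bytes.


Max data per non-final fragment = floor((MTU - header)/8)*8 = floor((1500 - 20)/8)*8 = floor(1480/8)*8 = 1480 B
Final fragment needs no 8-byte alignment: it can carry up to MTU - header = 1480 B
Non-final fragments needed = ceil((payload - 1480) / 1480) = ceil(1458/1480) = ceil(0.9851) = 1
Number of fragments = 1 + 1 = 2
Fragment sizes (data): 1 * 1480 B + 1458 B (last, 1458 <= 1480 OK)
Total bytes sent = payload + n_frags * header = 2938 + 2*20 = 2938 + 40 = 2978 B

2, 2978


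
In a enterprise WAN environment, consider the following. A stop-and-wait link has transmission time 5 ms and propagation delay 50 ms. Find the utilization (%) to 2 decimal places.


Given: Ttrans = 5 ms, Tprop = 50 ms
RTT = 2 * Tprop = 2 * 50 = 100 ms
U = Ttrans / (Ttrans + RTT)
U = 5 / (5 + 100)
U = 5 / 105 = 0.047619
U% = 4.76%

4.76


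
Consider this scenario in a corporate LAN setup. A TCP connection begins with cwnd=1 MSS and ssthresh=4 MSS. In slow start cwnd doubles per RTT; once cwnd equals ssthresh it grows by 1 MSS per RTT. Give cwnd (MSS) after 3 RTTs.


RTT 0: cwnd = 1 MSS (initial)
RTT 1: cwnd = 2 MSS (slow start, doubled)
RTT 2: cwnd = 4 MSS (slow start, doubled)
RTT 3: cwnd = 5 MSS (congestion avoidance, +1)

5


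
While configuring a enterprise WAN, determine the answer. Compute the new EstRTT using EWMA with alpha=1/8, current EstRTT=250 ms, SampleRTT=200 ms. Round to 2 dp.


Given: EstRTT = 250 ms, SampleRTT = 200 ms, alpha = 1/8
New EstRTT = (1 - alpha) * EstRTT + alpha * SampleRTT
(7/8) * 250 = 218.75
(1/8) * 200 = 25
New EstRTT = 218.75 + 25 = 243.75 ms -> 243.75 ms (2 dp)

243.75


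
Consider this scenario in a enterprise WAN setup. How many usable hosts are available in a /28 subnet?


Given: subnet mask /28
Host bits = 32 - 28 = 4
Total addresses = 2^4 = 16
Usable hosts = 16 - 2 (network + broadcast) = 14

14


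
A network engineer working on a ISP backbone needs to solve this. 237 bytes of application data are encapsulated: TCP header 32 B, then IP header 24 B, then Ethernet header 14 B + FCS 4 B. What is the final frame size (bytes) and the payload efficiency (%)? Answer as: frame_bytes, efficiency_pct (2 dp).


TCP segment = 237 + 32 = 269 B
IP packet = 269 + 24 = 293 B
Ethernet frame = 293 + 14 + 4 = 311 B
Efficiency = app / frame = 237 / 311 = 0.762058 = 76.2058% -> 76.21% (2 dp)

311, 76.21


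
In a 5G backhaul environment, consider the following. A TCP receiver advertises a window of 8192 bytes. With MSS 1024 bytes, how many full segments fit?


Given: RWND = 8192 bytes, MSS = 1024 bytes
Full segments = floor(RWND / MSS)
Full segments = floor(8192 / 1024)
Full segments = floor(8.0) = 8

8


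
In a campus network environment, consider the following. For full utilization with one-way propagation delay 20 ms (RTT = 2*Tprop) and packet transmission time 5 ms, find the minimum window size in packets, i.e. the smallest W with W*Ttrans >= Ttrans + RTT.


Given: Ttrans = 5 ms, RTT = 40 ms (= 2 * Tprop, Tprop = 20 ms)
Time until first ACK returns = Ttrans + RTT = 5 + 40 = 45 ms
Need W * Ttrans >= Ttrans + RTT  ->  W >= (Ttrans + RTT) / Ttrans
(Ttrans + RTT) / Ttrans = 45 / 5 = 9
W_min = ceil(9) = 9

9


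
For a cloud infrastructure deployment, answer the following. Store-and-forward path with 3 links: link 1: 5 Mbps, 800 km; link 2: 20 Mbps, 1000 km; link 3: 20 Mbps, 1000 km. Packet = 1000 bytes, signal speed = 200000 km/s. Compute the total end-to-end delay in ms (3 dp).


Packet = 1000 bytes = 8000 bits. Store-and-forward: sum (t_trans + t_prop) per link.
Link 1: t_trans = 8000/(5*10^6) s = 1.6000 ms; t_prop = 800/200000 s = 4.0000 ms; subtotal = 5.6000 ms
Link 2: t_trans = 8000/(20*10^6) s = 0.4000 ms; t_prop = 1000/200000 s = 5.0000 ms; subtotal = 5.4000 ms
Link 3: t_trans = 8000/(20*10^6) s = 0.4000 ms; t_prop = 1000/200000 s = 5.0000 ms; subtotal = 5.4000 ms
End-to-end = 5.6000 + 5.4000 + 5.4000 = 16.4000 ms -> 16.400 ms (3 dp)

16.400


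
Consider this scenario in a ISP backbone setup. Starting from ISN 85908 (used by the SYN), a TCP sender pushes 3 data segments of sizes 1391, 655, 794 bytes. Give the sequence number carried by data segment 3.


The SYN occupies sequence number ISN = 85908, so the first data byte is ISN + 1 = 85909.
SEQ of data segment i = (ISN + 1) + sum of payload sizes of segments 1..i-1.
Segment 1: SEQ = 85909, payload = 1391 bytes
Segment 2: SEQ = 87300, payload = 655 bytes
Segment 3: SEQ = 87955, payload = 794 bytes
SEQ of segment 3 = 85909 + 1391 + 655 = 87955

87955


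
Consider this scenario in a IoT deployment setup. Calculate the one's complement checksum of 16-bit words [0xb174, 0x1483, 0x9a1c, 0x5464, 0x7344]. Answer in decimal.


Given words: [0xb174, 0x1483, 0x9a1c, 0x5464, 0x7344]
Step 1: Sum all words
Raw sum = 45428 + 5251 + 39452 + 21604 + 29508 = 141243
Step 2: Fold carry: (10171 + 2) = 10173
One's complement = ~10173 & 0xFFFF = 55362

55362


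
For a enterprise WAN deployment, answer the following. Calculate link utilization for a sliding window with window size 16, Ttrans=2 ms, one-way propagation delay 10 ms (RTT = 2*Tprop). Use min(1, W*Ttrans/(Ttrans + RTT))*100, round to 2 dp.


Given: W = 16, Ttrans = 2 ms, RTT = 20 ms (= 2 * Tprop, Tprop = 10 ms)
Cycle time = Ttrans + RTT = 2 + 20 = 22 ms (first packet sent until its ACK returns)
W * Ttrans = 16 * 2 = 32 ms of sending per cycle
W * Ttrans / (Ttrans + RTT) = 32 / 22 = 1.454545
U = min(1, 1.454545) = 1.000000
U% = 100.00%

100.00


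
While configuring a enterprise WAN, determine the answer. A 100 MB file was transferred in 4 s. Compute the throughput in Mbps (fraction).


Given: file = 100 MB, time = 4 s
File in Mb = 100 * 8 = 800 Mb
Throughput = 800 / 4 Mbps
Throughput = 200 Mbps

200


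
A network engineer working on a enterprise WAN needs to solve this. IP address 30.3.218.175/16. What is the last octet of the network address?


Given: IP = 30.3.218.175, prefix = /16
Subnet mask = 255.255.0.0
Last octet of IP: 175
Last octet of mask: 0
Network last octet = 175 AND 0 = 0

0


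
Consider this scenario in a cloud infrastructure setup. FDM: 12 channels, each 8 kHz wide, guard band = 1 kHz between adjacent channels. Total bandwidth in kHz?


Given: 12 channels, 8 kHz each, guard = 1 kHz
Channel bandwidth = 12 * 8 = 96 kHz
Guard bands = 11 gaps * 1 kHz = 11 kHz
Total = 96 + 11 = 107 kHz

107


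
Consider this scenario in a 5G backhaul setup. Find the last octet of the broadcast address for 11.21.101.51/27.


Given: IP = 11.21.101.51, prefix = /27
Host bits = 32 - 27 = 5
Network last octet = 51 AND mask = 32
Host part size = 2^5 - 1 = 31
Broadcast last octet = 32 OR 31 = 63

63


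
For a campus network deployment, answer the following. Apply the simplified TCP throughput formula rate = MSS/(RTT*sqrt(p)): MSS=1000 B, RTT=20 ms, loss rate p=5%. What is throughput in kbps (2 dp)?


Given: MSS = 1000 bytes, RTT = 20 ms, loss = 5%
RTT in seconds = 20 / 1000 = 0.02
Loss rate = 5% = 0.05
sqrt(loss) = sqrt(0.05) = 0.223606797750
Throughput (bytes/s) = 1000 / (0.02 * 0.223606797750) = 223606.7977
Throughput (kbps) = 223606.7977 * 8 / 1000 = 1788.854382 -> 1788.85 kbps (2 dp)

1788.85


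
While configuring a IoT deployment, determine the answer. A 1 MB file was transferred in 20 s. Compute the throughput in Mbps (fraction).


Given: file = 1 MB, time = 20 s
File in Mb = 1 * 8 = 8 Mb
Throughput = 8 / 20 Mbps
Throughput = 2/5 Mbps

2/5


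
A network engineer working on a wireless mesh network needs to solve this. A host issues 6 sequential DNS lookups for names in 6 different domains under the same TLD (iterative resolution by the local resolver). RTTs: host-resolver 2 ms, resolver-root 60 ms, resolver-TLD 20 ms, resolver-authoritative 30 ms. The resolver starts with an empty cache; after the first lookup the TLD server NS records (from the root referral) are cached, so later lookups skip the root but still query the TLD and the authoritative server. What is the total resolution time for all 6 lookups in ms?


Lookup 1 (cold cache): local + root + TLD + auth = 2 + 60 + 20 + 30 = 112 ms
Lookups 2..6 (TLD NS cached -> skip root; new domain -> still ask TLD and auth): local + TLD + auth = 2 + 20 + 30 = 52 ms each
Remaining 5 lookups: 5 * 52 = 260 ms
Total = 112 + 260 = 372 ms

372


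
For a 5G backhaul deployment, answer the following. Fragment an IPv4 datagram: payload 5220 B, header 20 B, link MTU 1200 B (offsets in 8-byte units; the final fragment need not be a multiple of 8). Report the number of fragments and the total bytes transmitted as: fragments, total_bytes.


Max data per non-final fragment = floor((MTU - header)/8)*8 = floor((1200 - 20)/8)*8 = floor(1180/8)*8 = 1176 B
Final fragment needs no 8-byte alignment: it can carry up to MTU - header = 1180 B
Non-final fragments needed = ceil((payload - 1180) / 1176) = ceil(4040/1176) = ceil(3.4354) = 4
Number of fragments = 4 + 1 = 5
Fragment sizes (data): 4 * 1176 B + 516 B (last, 516 <= 1180 OK)
Total bytes sent = payload + n_frags * header = 5220 + 5*20 = 5220 + 100 = 5320 B

5, 5320


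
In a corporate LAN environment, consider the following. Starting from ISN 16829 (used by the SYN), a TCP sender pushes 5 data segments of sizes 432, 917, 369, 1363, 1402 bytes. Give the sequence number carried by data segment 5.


The SYN occupies sequence number ISN = 16829, so the first data byte is ISN + 1 = 16830.
SEQ of data segment i = (ISN + 1) + sum of payload sizes of segments 1..i-1.
Segment 1: SEQ = 16830, payload = 432 bytes
Segment 2: SEQ = 17262, payload = 917 bytes
Segment 3: SEQ = 18179, payload = 369 bytes
Segment 4: SEQ = 18548, payload = 1363 bytes
Segment 5: SEQ = 19911, payload = 1402 bytes
SEQ of segment 5 = 16830 + 432 + 917 + 369 + 1363 = 19911

19911


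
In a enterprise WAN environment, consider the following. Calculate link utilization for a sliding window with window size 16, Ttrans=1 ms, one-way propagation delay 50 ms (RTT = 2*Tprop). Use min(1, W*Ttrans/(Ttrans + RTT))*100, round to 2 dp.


Given: W = 16, Ttrans = 1 ms, RTT = 100 ms (= 2 * Tprop, Tprop = 50 ms)
Cycle time = Ttrans + RTT = 1 + 100 = 101 ms (first packet sent until its ACK returns)
W * Ttrans = 16 * 1 = 16 ms of sending per cycle
W * Ttrans / (Ttrans + RTT) = 16 / 101 = 0.158416
U = min(1, 0.158416) = 0.158416
U% = 15.84%

15.84


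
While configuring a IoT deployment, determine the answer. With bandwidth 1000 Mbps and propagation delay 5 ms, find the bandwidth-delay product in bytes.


Given: bandwidth = 1000 Mbps, delay = 5 ms
BDP in bits = 1000 * 10^6 * 5 / 1000
BDP in bits = 5000000
BDP in bytes = 5000000 / 8 = 625000

625000


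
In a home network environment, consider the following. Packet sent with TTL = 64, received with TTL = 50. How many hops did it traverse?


Given: initial TTL = 64, received TTL = 50
Hops = initial TTL - received TTL
Hops = 64 - 50 = 14

14


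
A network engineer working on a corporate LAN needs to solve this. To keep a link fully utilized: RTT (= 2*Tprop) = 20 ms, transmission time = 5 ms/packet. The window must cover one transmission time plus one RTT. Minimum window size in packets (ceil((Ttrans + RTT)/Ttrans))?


Given: Ttrans = 5 ms, RTT = 20 ms (= 2 * Tprop, Tprop = 10 ms)
Time until first ACK returns = Ttrans + RTT = 5 + 20 = 25 ms
Need W * Ttrans >= Ttrans + RTT  ->  W >= (Ttrans + RTT) / Ttrans
(Ttrans + RTT) / Ttrans = 25 / 5 = 5
W_min = ceil(5) = 5

5


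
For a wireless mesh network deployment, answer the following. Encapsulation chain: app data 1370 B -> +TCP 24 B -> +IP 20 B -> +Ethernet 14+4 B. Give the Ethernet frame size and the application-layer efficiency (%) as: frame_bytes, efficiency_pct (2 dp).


TCP segment = 1370 + 24 = 1394 B
IP packet = 1394 + 20 = 1414 B
Ethernet frame = 1414 + 14 + 4 = 1432 B
Efficiency = app / frame = 1370 / 1432 = 0.956704 = 95.6704% -> 95.67% (2 dp)

1432, 95.67


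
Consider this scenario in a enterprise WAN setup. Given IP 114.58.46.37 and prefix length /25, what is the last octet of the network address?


Given: IP = 114.58.46.37, prefix = /25
Subnet mask = 255.255.255.128
Last octet of IP: 37
Last octet of mask: 128
Network last octet = 37 AND 128 = 0

0


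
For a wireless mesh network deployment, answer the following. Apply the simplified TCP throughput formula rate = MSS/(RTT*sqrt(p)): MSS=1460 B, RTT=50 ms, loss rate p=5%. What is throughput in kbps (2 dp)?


Given: MSS = 1460 bytes, RTT = 50 ms, loss = 5%
RTT in seconds = 50 / 1000 = 0.05
Loss rate = 5% = 0.05
sqrt(loss) = sqrt(0.05) = 0.223606797750
Throughput (bytes/s) = 1460 / (0.05 * 0.223606797750) = 130586.3699
Throughput (kbps) = 130586.3699 * 8 / 1000 = 1044.690959 -> 1044.69 kbps (2 dp)

1044.69


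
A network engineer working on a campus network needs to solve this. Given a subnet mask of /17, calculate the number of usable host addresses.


Given: subnet mask /17
Host bits = 32 - 17 = 15
Total addresses = 2^15 = 32768
Usable hosts = 32768 - 2 (network + broadcast) = 32766

32766


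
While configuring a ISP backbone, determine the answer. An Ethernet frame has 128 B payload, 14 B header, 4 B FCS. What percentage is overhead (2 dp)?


Given: payload = 128 B, header = 14 B, trailer = 4 B
Overhead bytes = header + trailer = 14 + 4 = 18
Total frame = payload + overhead = 128 + 18 = 146
Overhead % = 18 / 146 * 100 = 12.3288% -> 12.33% (2 dp)

12.33


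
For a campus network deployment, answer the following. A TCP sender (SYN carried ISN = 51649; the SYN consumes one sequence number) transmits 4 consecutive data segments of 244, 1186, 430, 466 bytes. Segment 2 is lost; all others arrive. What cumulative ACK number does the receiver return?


SYN uses sequence number 51649; first data byte = ISN + 1 = 51650.
Segment 1: SEQ = 51650, len = 244 B, covers [51650, 51893]
Segment 2: SEQ = 51894, len = 1186 B, covers [51894, 53079] [LOST]
Segment 3: SEQ = 53080, len = 430 B, covers [53080, 53509]
Segment 4: SEQ = 53510, len = 466 B, covers [53510, 53975]
In-order data received: bytes [51650, 51893] (segments 1..1).
Segment 2 missing -> gap begins at byte 51894; later segments buffered out of order.
Cumulative ACK = next expected in-order byte = 51650 + 244 = 51894

51894


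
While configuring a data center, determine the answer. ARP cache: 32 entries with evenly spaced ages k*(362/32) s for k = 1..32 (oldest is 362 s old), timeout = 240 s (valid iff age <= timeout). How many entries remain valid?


Ages are k * 362/32 s for k = 1..32 (spacing = 11.3125 s).
Entry k is valid iff k * 362/32 <= 240 iff k <= 32 * 240 / 362 = 21.2155
n_valid = floor(21.2155) = 21
(n_stale = 32 - 21 = 11)

21


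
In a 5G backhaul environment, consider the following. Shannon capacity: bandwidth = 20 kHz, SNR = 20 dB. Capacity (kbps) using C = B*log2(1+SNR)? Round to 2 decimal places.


Given: B = 20 kHz, SNR = 20 dB
SNR linear = 10^(20/10) = 100
1 + SNR = 101
log2(101) = 6.6582114828
C = 20 * 1000 * 6.6582114828 = 133164.2297 bps
C = 133.164230 kbps -> 133.16 kbps (2 dp)

133.16


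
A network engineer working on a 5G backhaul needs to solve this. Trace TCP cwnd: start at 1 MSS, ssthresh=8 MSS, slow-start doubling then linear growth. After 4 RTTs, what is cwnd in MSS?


RTT 0: cwnd = 1 MSS (initial)
RTT 1: cwnd = 2 MSS (slow start, doubled)
RTT 2: cwnd = 4 MSS (slow start, doubled)
RTT 3: cwnd = 8 MSS (slow start, doubled)
RTT 4: cwnd = 9 MSS (congestion avoidance, +1)

9


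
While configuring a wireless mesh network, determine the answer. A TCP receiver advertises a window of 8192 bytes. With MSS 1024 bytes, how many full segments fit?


Given: RWND = 8192 bytes, MSS = 1024 bytes
Full segments = floor(RWND / MSS)
Full segments = floor(8192 / 1024)
Full segments = floor(8.0) = 8

8


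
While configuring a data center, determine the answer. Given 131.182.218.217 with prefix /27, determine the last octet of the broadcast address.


Given: IP = 131.182.218.217, prefix = /27
Host bits = 32 - 27 = 5
Network last octet = 217 AND mask = 192
Host part size = 2^5 - 1 = 31
Broadcast last octet = 192 OR 31 = 223

223


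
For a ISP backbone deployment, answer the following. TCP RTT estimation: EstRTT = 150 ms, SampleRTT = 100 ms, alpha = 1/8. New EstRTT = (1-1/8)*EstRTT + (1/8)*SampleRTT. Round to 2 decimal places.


Given: EstRTT = 150 ms, SampleRTT = 100 ms, alpha = 1/8
New EstRTT = (1 - alpha) * EstRTT + alpha * SampleRTT
(7/8) * 150 = 131.25
(1/8) * 100 = 12.5
New EstRTT = 131.25 + 12.5 = 143.75 ms -> 143.75 ms (2 dp)

143.75


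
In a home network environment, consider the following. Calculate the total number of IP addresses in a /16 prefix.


Given: CIDR prefix /16
Host bits = 32 - 16 = 16
Total addresses = 2^16 = 65536

65536


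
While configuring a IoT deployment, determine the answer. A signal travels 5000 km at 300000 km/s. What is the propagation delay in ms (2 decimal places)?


Given: distance = 5000 km, speed = 300000 km/s
Delay = distance / speed = 5000 / 300000 seconds
Delay in ms = 5000 * 1000 / 300000
Delay = 16.6667 ms
Rounded to 2 dp = 16.67 ms

16.67


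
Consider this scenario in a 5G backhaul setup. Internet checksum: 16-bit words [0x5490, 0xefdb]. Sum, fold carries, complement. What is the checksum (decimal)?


Given words: [0x5490, 0xefdb]
Step 1: Sum all words
Raw sum = 21648 + 61403 = 83051
Step 2: Fold carry: (17515 + 1) = 17516
One's complement = ~17516 & 0xFFFF = 48019

48019


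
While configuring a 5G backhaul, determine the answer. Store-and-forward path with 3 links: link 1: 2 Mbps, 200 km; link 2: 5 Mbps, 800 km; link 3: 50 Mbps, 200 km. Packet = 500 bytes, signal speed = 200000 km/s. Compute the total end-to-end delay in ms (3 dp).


Packet = 500 bytes = 4000 bits. Store-and-forward: sum (t_trans + t_prop) per link.
Link 1: t_trans = 4000/(2*10^6) s = 2.0000 ms; t_prop = 200/200000 s = 1.0000 ms; subtotal = 3.0000 ms
Link 2: t_trans = 4000/(5*10^6) s = 0.8000 ms; t_prop = 800/200000 s = 4.0000 ms; subtotal = 4.8000 ms
Link 3: t_trans = 4000/(50*10^6) s = 0.0800 ms; t_prop = 200/200000 s = 1.0000 ms; subtotal = 1.0800 ms
End-to-end = 3.0000 + 4.8000 + 1.0800 = 8.8800 ms -> 8.880 ms (3 dp)

8.880


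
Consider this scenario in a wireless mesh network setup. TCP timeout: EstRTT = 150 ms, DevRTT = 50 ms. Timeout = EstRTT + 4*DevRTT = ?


Given: EstRTT = 150 ms, DevRTT = 50 ms
Timeout = EstRTT + 4 * DevRTT
4 * DevRTT = 4 * 50 = 200
Timeout = 150 + 200 = 350 ms

350


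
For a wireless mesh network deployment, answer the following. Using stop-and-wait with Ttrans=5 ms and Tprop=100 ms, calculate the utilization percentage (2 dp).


Given: Ttrans = 5 ms, Tprop = 100 ms
RTT = 2 * Tprop = 2 * 100 = 200 ms
U = Ttrans / (Ttrans + RTT)
U = 5 / (5 + 200)
U = 5 / 205 = 0.02439
U% = 2.44%

2.44


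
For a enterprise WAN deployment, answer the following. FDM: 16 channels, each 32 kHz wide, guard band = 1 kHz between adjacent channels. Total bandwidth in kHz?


Given: 16 channels, 32 kHz each, guard = 1 kHz
Channel bandwidth = 16 * 32 = 512 kHz
Guard bands = 15 gaps * 1 kHz = 15 kHz
Total = 512 + 15 = 527 kHz

527


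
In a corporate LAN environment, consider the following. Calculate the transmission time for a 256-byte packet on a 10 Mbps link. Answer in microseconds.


Given: packet = 256 bytes, bandwidth = 10 Mbps
Packet in bits = 256 * 8 = 2048 bits
Bandwidth = 10 * 10^6 = 10000000 bps
Time = 2048 / 10000000 seconds
Time in us = 2048 * 10^6 / 10000000 = 204.8

204.8


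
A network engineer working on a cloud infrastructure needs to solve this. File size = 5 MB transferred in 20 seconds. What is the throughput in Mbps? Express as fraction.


Given: file = 5 MB, time = 20 s
File in Mb = 5 * 8 = 40 Mb
Throughput = 40 / 20 Mbps
Throughput = 2 Mbps

2


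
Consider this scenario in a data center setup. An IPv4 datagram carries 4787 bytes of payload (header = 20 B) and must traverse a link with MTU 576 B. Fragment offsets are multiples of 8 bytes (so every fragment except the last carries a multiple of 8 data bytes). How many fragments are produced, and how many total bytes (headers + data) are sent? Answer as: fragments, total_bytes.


Max data per non-final fragment = floor((MTU - header)/8)*8 = floor((576 - 20)/8)*8 = floor(556/8)*8 = 552 B
Final fragment needs no 8-byte alignment: it can carry up to MTU - header = 556 B
Non-final fragments needed = ceil((payload - 556) / 552) = ceil(4231/552) = ceil(7.6649) = 8
Number of fragments = 8 + 1 = 9
Fragment sizes (data): 8 * 552 B + 371 B (last, 371 <= 556 OK)
Total bytes sent = payload + n_frags * header = 4787 + 9*20 = 4787 + 180 = 4967 B

9, 4967


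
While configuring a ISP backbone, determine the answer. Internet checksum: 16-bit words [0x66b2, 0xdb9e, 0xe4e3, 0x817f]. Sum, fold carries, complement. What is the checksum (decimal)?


Given words: [0x66b2, 0xdb9e, 0xe4e3, 0x817f]
Step 1: Sum all words
Raw sum = 26290 + 56222 + 58595 + 33151 = 174258
Step 2: Fold carry: (43186 + 2) = 43188
One's complement = ~43188 & 0xFFFF = 22347

22347


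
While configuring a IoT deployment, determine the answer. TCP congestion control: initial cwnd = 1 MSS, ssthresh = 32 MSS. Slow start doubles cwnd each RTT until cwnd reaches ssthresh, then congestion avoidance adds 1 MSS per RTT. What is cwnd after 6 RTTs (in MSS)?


RTT 0: cwnd = 1 MSS (initial)
RTT 1: cwnd = 2 MSS (slow start, doubled)
RTT 2: cwnd = 4 MSS (slow start, doubled)
RTT 3: cwnd = 8 MSS (slow start, doubled)
RTT 4: cwnd = 16 MSS (slow start, doubled)
RTT 5: cwnd = 32 MSS (slow start, doubled)
RTT 6: cwnd = 33 MSS (congestion avoidance, +1)

33


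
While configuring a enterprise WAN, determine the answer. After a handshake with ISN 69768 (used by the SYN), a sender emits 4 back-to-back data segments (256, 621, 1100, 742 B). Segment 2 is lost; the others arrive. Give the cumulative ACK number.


SYN uses sequence number 69768; first data byte = ISN + 1 = 69769.
Segment 1: SEQ = 69769, len = 256 B, covers [69769, 70024]
Segment 2: SEQ = 70025, len = 621 B, covers [70025, 70645] [LOST]
Segment 3: SEQ = 70646, len = 1100 B, covers [70646, 71745]
Segment 4: SEQ = 71746, len = 742 B, covers [71746, 72487]
In-order data received: bytes [69769, 70024] (segments 1..1).
Segment 2 missing -> gap begins at byte 70025; later segments buffered out of order.
Cumulative ACK = next expected in-order byte = 69769 + 256 = 70025

70025


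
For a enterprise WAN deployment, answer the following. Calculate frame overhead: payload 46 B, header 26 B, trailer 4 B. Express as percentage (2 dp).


Given: payload = 46 B, header = 26 B, trailer = 4 B
Overhead bytes = header + trailer = 26 + 4 = 30
Total frame = payload + overhead = 46 + 30 = 76
Overhead % = 30 / 76 * 100 = 39.4737% -> 39.47% (2 dp)

39.47


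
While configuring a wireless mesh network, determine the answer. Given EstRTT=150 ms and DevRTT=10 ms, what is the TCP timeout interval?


Given: EstRTT = 150 ms, DevRTT = 10 ms
Timeout = EstRTT + 4 * DevRTT
4 * DevRTT = 4 * 10 = 40
Timeout = 150 + 40 = 190 ms

190


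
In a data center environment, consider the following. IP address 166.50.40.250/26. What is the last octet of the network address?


Given: IP = 166.50.40.250, prefix = /26
Subnet mask = 255.255.255.192
Last octet of IP: 250
Last octet of mask: 192
Network last octet = 250 AND 192 = 192

192
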